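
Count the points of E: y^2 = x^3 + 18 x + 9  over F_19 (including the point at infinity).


For each x in F_19, count y with y^2 = x^3 + 18 x + 9 mod 19:
  x = 0: RHS = 9, y in [3, 16]  -> 2 point(s)
  x = 1: RHS = 9, y in [3, 16]  -> 2 point(s)
  x = 8: RHS = 0, y in [0]  -> 1 point(s)
  x = 9: RHS = 7, y in [8, 11]  -> 2 point(s)
  x = 10: RHS = 11, y in [7, 12]  -> 2 point(s)
  x = 15: RHS = 6, y in [5, 14]  -> 2 point(s)
  x = 16: RHS = 4, y in [2, 17]  -> 2 point(s)
  x = 18: RHS = 9, y in [3, 16]  -> 2 point(s)
Affine points: 15. Add the point at infinity: total = 16.

#E(F_19) = 16


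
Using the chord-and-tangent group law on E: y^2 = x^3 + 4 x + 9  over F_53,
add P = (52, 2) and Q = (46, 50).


P != Q, so use the chord formula.
s = (y2 - y1) / (x2 - x1) = (48) / (47) mod 53 = 45
x3 = s^2 - x1 - x2 mod 53 = 45^2 - 52 - 46 = 19
y3 = s (x1 - x3) - y1 mod 53 = 45 * (52 - 19) - 2 = 52

P + Q = (19, 52)


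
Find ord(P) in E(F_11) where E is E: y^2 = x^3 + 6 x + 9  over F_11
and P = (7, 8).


Compute successive multiples of P until we hit O:
  1P = (7, 8)
  2P = (1, 4)
  3P = (1, 7)
  4P = (7, 3)
  5P = O

ord(P) = 5


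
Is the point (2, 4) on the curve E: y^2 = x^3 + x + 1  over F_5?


Check whether y^2 = x^3 + 1 x + 1 (mod 5) for (x, y) = (2, 4).
LHS: y^2 = 4^2 mod 5 = 1
RHS: x^3 + 1 x + 1 = 2^3 + 1*2 + 1 mod 5 = 1
LHS = RHS

Yes, on the curve


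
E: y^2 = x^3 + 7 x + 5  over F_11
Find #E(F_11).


For each x in F_11, count y with y^2 = x^3 + 7 x + 5 mod 11:
  x = 0: RHS = 5, y in [4, 7]  -> 2 point(s)
  x = 2: RHS = 5, y in [4, 7]  -> 2 point(s)
  x = 3: RHS = 9, y in [3, 8]  -> 2 point(s)
  x = 4: RHS = 9, y in [3, 8]  -> 2 point(s)
  x = 5: RHS = 0, y in [0]  -> 1 point(s)
  x = 7: RHS = 1, y in [1, 10]  -> 2 point(s)
  x = 8: RHS = 1, y in [1, 10]  -> 2 point(s)
  x = 9: RHS = 5, y in [4, 7]  -> 2 point(s)
Affine points: 15. Add the point at infinity: total = 16.

#E(F_11) = 16


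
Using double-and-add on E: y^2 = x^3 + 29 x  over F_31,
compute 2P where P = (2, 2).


k = 2 = 10_2 (binary, LSB first: 01)
Double-and-add from P = (2, 2):
  bit 0 = 0: acc unchanged = O
  bit 1 = 1: acc = O + (10, 9) = (10, 9)

2P = (10, 9)


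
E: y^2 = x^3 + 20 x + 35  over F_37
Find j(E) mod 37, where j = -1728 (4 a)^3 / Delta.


Delta = -16(4 a^3 + 27 b^2) mod 37 = 17
-1728 * (4 a)^3 = -1728 * (4*20)^3 mod 37 = 8
j = 8 * 17^(-1) mod 37 = 7

j = 7 (mod 37)


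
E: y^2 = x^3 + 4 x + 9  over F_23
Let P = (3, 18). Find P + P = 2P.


Doubling: s = (3 x1^2 + a) / (2 y1)
s = (3*3^2 + 4) / (2*18) mod 23 = 13
x3 = s^2 - 2 x1 mod 23 = 13^2 - 2*3 = 2
y3 = s (x1 - x3) - y1 mod 23 = 13 * (3 - 2) - 18 = 18

2P = (2, 18)


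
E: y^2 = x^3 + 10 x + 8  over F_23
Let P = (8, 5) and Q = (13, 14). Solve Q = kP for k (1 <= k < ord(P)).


Enumerate multiples of P until we hit Q = (13, 14):
  1P = (8, 5)
  2P = (13, 9)
  3P = (10, 21)
  4P = (0, 13)
  5P = (16, 3)
  6P = (12, 19)
  7P = (21, 7)
  8P = (6, 13)
  9P = (2, 17)
  10P = (17, 13)
  11P = (11, 0)
  12P = (17, 10)
  13P = (2, 6)
  14P = (6, 10)
  15P = (21, 16)
  16P = (12, 4)
  17P = (16, 20)
  18P = (0, 10)
  19P = (10, 2)
  20P = (13, 14)
Match found at i = 20.

k = 20


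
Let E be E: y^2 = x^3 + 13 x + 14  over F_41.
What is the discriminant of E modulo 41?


4 a^3 + 27 b^2 = 4*13^3 + 27*14^2 = 8788 + 5292 = 14080
Delta = -16 * (14080) = -225280
Delta mod 41 = 15

Delta = 15 (mod 41)


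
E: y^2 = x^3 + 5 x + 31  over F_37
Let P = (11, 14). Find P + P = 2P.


Doubling: s = (3 x1^2 + a) / (2 y1)
s = (3*11^2 + 5) / (2*14) mod 37 = 29
x3 = s^2 - 2 x1 mod 37 = 29^2 - 2*11 = 5
y3 = s (x1 - x3) - y1 mod 37 = 29 * (11 - 5) - 14 = 12

2P = (5, 12)


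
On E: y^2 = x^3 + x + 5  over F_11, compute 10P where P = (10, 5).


k = 10 = 1010_2 (binary, LSB first: 0101)
Double-and-add from P = (10, 5):
  bit 0 = 0: acc unchanged = O
  bit 1 = 1: acc = O + (7, 5) = (7, 5)
  bit 2 = 0: acc unchanged = (7, 5)
  bit 3 = 1: acc = (7, 5) + (5, 5) = (10, 6)

10P = (10, 6)


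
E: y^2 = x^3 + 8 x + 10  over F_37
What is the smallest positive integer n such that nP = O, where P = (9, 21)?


Compute successive multiples of P until we hit O:
  1P = (9, 21)
  2P = (26, 21)
  3P = (2, 16)
  4P = (25, 31)
  5P = (19, 19)
  6P = (12, 24)
  7P = (17, 8)
  8P = (20, 20)
  ... (continuing to 45P)
  45P = O

ord(P) = 45


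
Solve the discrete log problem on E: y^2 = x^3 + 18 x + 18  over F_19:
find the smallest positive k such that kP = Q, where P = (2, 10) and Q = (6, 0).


Enumerate multiples of P until we hit Q = (6, 0):
  1P = (2, 10)
  2P = (3, 17)
  3P = (6, 0)
Match found at i = 3.

k = 3


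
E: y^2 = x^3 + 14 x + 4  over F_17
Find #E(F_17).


For each x in F_17, count y with y^2 = x^3 + 14 x + 4 mod 17:
  x = 0: RHS = 4, y in [2, 15]  -> 2 point(s)
  x = 1: RHS = 2, y in [6, 11]  -> 2 point(s)
  x = 6: RHS = 15, y in [7, 10]  -> 2 point(s)
  x = 8: RHS = 16, y in [4, 13]  -> 2 point(s)
  x = 9: RHS = 9, y in [3, 14]  -> 2 point(s)
  x = 12: RHS = 13, y in [8, 9]  -> 2 point(s)
  x = 15: RHS = 2, y in [6, 11]  -> 2 point(s)
Affine points: 14. Add the point at infinity: total = 15.

#E(F_17) = 15


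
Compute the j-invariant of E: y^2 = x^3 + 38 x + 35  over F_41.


Delta = -16(4 a^3 + 27 b^2) mod 41 = 34
-1728 * (4 a)^3 = -1728 * (4*38)^3 mod 41 = 36
j = 36 * 34^(-1) mod 41 = 30

j = 30 (mod 41)


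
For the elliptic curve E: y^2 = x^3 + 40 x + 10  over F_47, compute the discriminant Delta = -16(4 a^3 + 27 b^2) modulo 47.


4 a^3 + 27 b^2 = 4*40^3 + 27*10^2 = 256000 + 2700 = 258700
Delta = -16 * (258700) = -4139200
Delta mod 47 = 43

Delta = 43 (mod 47)


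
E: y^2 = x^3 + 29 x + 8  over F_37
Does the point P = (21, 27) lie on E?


Check whether y^2 = x^3 + 29 x + 8 (mod 37) for (x, y) = (21, 27).
LHS: y^2 = 27^2 mod 37 = 26
RHS: x^3 + 29 x + 8 = 21^3 + 29*21 + 8 mod 37 = 36
LHS != RHS

No, not on the curve


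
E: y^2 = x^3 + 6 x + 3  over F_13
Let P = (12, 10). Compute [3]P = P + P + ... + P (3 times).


k = 3 = 11_2 (binary, LSB first: 11)
Double-and-add from P = (12, 10):
  bit 0 = 1: acc = O + (12, 10) = (12, 10)
  bit 1 = 1: acc = (12, 10) + (1, 6) = (4, 0)

3P = (4, 0)


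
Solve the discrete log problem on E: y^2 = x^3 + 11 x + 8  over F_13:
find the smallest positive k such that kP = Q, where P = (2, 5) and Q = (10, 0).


Enumerate multiples of P until we hit Q = (10, 0):
  1P = (2, 5)
  2P = (10, 0)
Match found at i = 2.

k = 2


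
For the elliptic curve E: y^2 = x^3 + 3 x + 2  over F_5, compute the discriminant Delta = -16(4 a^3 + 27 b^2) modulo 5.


4 a^3 + 27 b^2 = 4*3^3 + 27*2^2 = 108 + 108 = 216
Delta = -16 * (216) = -3456
Delta mod 5 = 4

Delta = 4 (mod 5)


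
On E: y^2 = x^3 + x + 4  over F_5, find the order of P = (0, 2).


Compute successive multiples of P until we hit O:
  1P = (0, 2)
  2P = (1, 4)
  3P = (3, 2)
  4P = (2, 3)
  5P = (2, 2)
  6P = (3, 3)
  7P = (1, 1)
  8P = (0, 3)
  ... (continuing to 9P)
  9P = O

ord(P) = 9


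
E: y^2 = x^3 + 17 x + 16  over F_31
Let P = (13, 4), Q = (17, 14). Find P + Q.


P != Q, so use the chord formula.
s = (y2 - y1) / (x2 - x1) = (10) / (4) mod 31 = 18
x3 = s^2 - x1 - x2 mod 31 = 18^2 - 13 - 17 = 15
y3 = s (x1 - x3) - y1 mod 31 = 18 * (13 - 15) - 4 = 22

P + Q = (15, 22)


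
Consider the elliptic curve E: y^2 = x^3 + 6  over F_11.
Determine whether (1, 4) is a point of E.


Check whether y^2 = x^3 + 0 x + 6 (mod 11) for (x, y) = (1, 4).
LHS: y^2 = 4^2 mod 11 = 5
RHS: x^3 + 0 x + 6 = 1^3 + 0*1 + 6 mod 11 = 7
LHS != RHS

No, not on the curve


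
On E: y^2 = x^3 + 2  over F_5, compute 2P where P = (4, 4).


Doubling: s = (3 x1^2 + a) / (2 y1)
s = (3*4^2 + 0) / (2*4) mod 5 = 1
x3 = s^2 - 2 x1 mod 5 = 1^2 - 2*4 = 3
y3 = s (x1 - x3) - y1 mod 5 = 1 * (4 - 3) - 4 = 2

2P = (3, 2)


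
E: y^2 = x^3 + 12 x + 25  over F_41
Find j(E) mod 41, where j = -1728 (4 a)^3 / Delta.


Delta = -16(4 a^3 + 27 b^2) mod 41 = 11
-1728 * (4 a)^3 = -1728 * (4*12)^3 mod 41 = 33
j = 33 * 11^(-1) mod 41 = 3

j = 3 (mod 41)


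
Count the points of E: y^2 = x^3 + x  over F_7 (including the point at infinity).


For each x in F_7, count y with y^2 = x^3 + 1 x + 0 mod 7:
  x = 0: RHS = 0, y in [0]  -> 1 point(s)
  x = 1: RHS = 2, y in [3, 4]  -> 2 point(s)
  x = 3: RHS = 2, y in [3, 4]  -> 2 point(s)
  x = 5: RHS = 4, y in [2, 5]  -> 2 point(s)
Affine points: 7. Add the point at infinity: total = 8.

#E(F_7) = 8


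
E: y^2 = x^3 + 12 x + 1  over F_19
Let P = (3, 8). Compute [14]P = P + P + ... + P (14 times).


k = 14 = 1110_2 (binary, LSB first: 0111)
Double-and-add from P = (3, 8):
  bit 0 = 0: acc unchanged = O
  bit 1 = 1: acc = O + (11, 1) = (11, 1)
  bit 2 = 1: acc = (11, 1) + (8, 1) = (0, 18)
  bit 3 = 1: acc = (0, 18) + (14, 14) = (14, 5)

14P = (14, 5)


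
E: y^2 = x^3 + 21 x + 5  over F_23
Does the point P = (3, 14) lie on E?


Check whether y^2 = x^3 + 21 x + 5 (mod 23) for (x, y) = (3, 14).
LHS: y^2 = 14^2 mod 23 = 12
RHS: x^3 + 21 x + 5 = 3^3 + 21*3 + 5 mod 23 = 3
LHS != RHS

No, not on the curve


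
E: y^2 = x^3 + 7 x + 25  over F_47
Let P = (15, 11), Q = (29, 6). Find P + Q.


P != Q, so use the chord formula.
s = (y2 - y1) / (x2 - x1) = (42) / (14) mod 47 = 3
x3 = s^2 - x1 - x2 mod 47 = 3^2 - 15 - 29 = 12
y3 = s (x1 - x3) - y1 mod 47 = 3 * (15 - 12) - 11 = 45

P + Q = (12, 45)


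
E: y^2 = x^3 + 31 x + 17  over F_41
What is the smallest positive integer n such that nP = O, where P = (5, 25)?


Compute successive multiples of P until we hit O:
  1P = (5, 25)
  2P = (29, 34)
  3P = (27, 18)
  4P = (8, 30)
  5P = (8, 11)
  6P = (27, 23)
  7P = (29, 7)
  8P = (5, 16)
  ... (continuing to 9P)
  9P = O

ord(P) = 9


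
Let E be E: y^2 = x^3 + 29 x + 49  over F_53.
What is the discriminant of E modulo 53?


4 a^3 + 27 b^2 = 4*29^3 + 27*49^2 = 97556 + 64827 = 162383
Delta = -16 * (162383) = -2598128
Delta mod 53 = 38

Delta = 38 (mod 53)


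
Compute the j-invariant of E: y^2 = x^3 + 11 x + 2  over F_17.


Delta = -16(4 a^3 + 27 b^2) mod 17 = 9
-1728 * (4 a)^3 = -1728 * (4*11)^3 mod 17 = 16
j = 16 * 9^(-1) mod 17 = 15

j = 15 (mod 17)


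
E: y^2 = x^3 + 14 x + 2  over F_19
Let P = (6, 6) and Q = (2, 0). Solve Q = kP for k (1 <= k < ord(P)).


Enumerate multiples of P until we hit Q = (2, 0):
  1P = (6, 6)
  2P = (18, 5)
  3P = (2, 0)
Match found at i = 3.

k = 3


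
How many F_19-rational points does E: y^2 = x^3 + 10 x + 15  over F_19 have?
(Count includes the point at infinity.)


For each x in F_19, count y with y^2 = x^3 + 10 x + 15 mod 19:
  x = 1: RHS = 7, y in [8, 11]  -> 2 point(s)
  x = 2: RHS = 5, y in [9, 10]  -> 2 point(s)
  x = 4: RHS = 5, y in [9, 10]  -> 2 point(s)
  x = 5: RHS = 0, y in [0]  -> 1 point(s)
  x = 6: RHS = 6, y in [5, 14]  -> 2 point(s)
  x = 9: RHS = 17, y in [6, 13]  -> 2 point(s)
  x = 12: RHS = 1, y in [1, 18]  -> 2 point(s)
  x = 13: RHS = 5, y in [9, 10]  -> 2 point(s)
  x = 14: RHS = 11, y in [7, 12]  -> 2 point(s)
  x = 15: RHS = 6, y in [5, 14]  -> 2 point(s)
  x = 17: RHS = 6, y in [5, 14]  -> 2 point(s)
  x = 18: RHS = 4, y in [2, 17]  -> 2 point(s)
Affine points: 23. Add the point at infinity: total = 24.

#E(F_19) = 24


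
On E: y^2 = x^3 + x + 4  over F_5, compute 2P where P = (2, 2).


Doubling: s = (3 x1^2 + a) / (2 y1)
s = (3*2^2 + 1) / (2*2) mod 5 = 2
x3 = s^2 - 2 x1 mod 5 = 2^2 - 2*2 = 0
y3 = s (x1 - x3) - y1 mod 5 = 2 * (2 - 0) - 2 = 2

2P = (0, 2)


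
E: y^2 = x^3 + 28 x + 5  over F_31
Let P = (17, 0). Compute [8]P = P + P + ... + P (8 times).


k = 8 = 1000_2 (binary, LSB first: 0001)
Double-and-add from P = (17, 0):
  bit 0 = 0: acc unchanged = O
  bit 1 = 0: acc unchanged = O
  bit 2 = 0: acc unchanged = O
  bit 3 = 1: acc = O + O = O

8P = O


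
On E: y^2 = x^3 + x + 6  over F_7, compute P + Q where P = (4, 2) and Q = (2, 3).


P != Q, so use the chord formula.
s = (y2 - y1) / (x2 - x1) = (1) / (5) mod 7 = 3
x3 = s^2 - x1 - x2 mod 7 = 3^2 - 4 - 2 = 3
y3 = s (x1 - x3) - y1 mod 7 = 3 * (4 - 3) - 2 = 1

P + Q = (3, 1)


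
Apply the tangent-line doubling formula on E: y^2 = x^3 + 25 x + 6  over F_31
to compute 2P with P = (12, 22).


Doubling: s = (3 x1^2 + a) / (2 y1)
s = (3*12^2 + 25) / (2*22) mod 31 = 28
x3 = s^2 - 2 x1 mod 31 = 28^2 - 2*12 = 16
y3 = s (x1 - x3) - y1 mod 31 = 28 * (12 - 16) - 22 = 21

2P = (16, 21)


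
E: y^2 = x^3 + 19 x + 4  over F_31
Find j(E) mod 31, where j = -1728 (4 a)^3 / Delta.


Delta = -16(4 a^3 + 27 b^2) mod 31 = 16
-1728 * (4 a)^3 = -1728 * (4*19)^3 mod 31 = 4
j = 4 * 16^(-1) mod 31 = 8

j = 8 (mod 31)


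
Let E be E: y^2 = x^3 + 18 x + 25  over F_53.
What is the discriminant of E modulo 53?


4 a^3 + 27 b^2 = 4*18^3 + 27*25^2 = 23328 + 16875 = 40203
Delta = -16 * (40203) = -643248
Delta mod 53 = 13

Delta = 13 (mod 53)


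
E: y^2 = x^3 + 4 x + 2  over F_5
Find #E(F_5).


For each x in F_5, count y with y^2 = x^3 + 4 x + 2 mod 5:
  x = 3: RHS = 1, y in [1, 4]  -> 2 point(s)
Affine points: 2. Add the point at infinity: total = 3.

#E(F_5) = 3


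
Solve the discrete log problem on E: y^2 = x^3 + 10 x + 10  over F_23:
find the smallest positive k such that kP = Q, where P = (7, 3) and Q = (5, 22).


Enumerate multiples of P until we hit Q = (5, 22):
  1P = (7, 3)
  2P = (12, 8)
  3P = (5, 22)
Match found at i = 3.

k = 3


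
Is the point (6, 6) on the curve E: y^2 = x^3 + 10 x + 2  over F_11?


Check whether y^2 = x^3 + 10 x + 2 (mod 11) for (x, y) = (6, 6).
LHS: y^2 = 6^2 mod 11 = 3
RHS: x^3 + 10 x + 2 = 6^3 + 10*6 + 2 mod 11 = 3
LHS = RHS

Yes, on the curve


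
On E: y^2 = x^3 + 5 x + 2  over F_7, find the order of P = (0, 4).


Compute successive multiples of P until we hit O:
  1P = (0, 4)
  2P = (4, 4)
  3P = (3, 3)
  4P = (1, 1)
  5P = (1, 6)
  6P = (3, 4)
  7P = (4, 3)
  8P = (0, 3)
  ... (continuing to 9P)
  9P = O

ord(P) = 9


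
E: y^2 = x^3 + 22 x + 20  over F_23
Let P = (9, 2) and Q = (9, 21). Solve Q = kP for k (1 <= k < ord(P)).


Enumerate multiples of P until we hit Q = (9, 21):
  1P = (9, 2)
  2P = (14, 6)
  3P = (8, 8)
  4P = (19, 12)
  5P = (19, 11)
  6P = (8, 15)
  7P = (14, 17)
  8P = (9, 21)
Match found at i = 8.

k = 8


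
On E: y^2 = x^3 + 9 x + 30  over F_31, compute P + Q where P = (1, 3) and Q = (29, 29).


P != Q, so use the chord formula.
s = (y2 - y1) / (x2 - x1) = (26) / (28) mod 31 = 12
x3 = s^2 - x1 - x2 mod 31 = 12^2 - 1 - 29 = 21
y3 = s (x1 - x3) - y1 mod 31 = 12 * (1 - 21) - 3 = 5

P + Q = (21, 5)


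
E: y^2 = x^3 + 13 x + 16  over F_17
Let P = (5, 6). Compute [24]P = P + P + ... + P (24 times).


k = 24 = 11000_2 (binary, LSB first: 00011)
Double-and-add from P = (5, 6):
  bit 0 = 0: acc unchanged = O
  bit 1 = 0: acc unchanged = O
  bit 2 = 0: acc unchanged = O
  bit 3 = 1: acc = O + (16, 11) = (16, 11)
  bit 4 = 1: acc = (16, 11) + (0, 13) = (5, 11)

24P = (5, 11)


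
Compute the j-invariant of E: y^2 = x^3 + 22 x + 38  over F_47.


Delta = -16(4 a^3 + 27 b^2) mod 47 = 4
-1728 * (4 a)^3 = -1728 * (4*22)^3 mod 47 = 21
j = 21 * 4^(-1) mod 47 = 17

j = 17 (mod 47)


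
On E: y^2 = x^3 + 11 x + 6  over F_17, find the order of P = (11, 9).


Compute successive multiples of P until we hit O:
  1P = (11, 9)
  2P = (12, 8)
  3P = (12, 9)
  4P = (11, 8)
  5P = O

ord(P) = 5


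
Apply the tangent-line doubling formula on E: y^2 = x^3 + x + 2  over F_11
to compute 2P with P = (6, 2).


Doubling: s = (3 x1^2 + a) / (2 y1)
s = (3*6^2 + 1) / (2*2) mod 11 = 8
x3 = s^2 - 2 x1 mod 11 = 8^2 - 2*6 = 8
y3 = s (x1 - x3) - y1 mod 11 = 8 * (6 - 8) - 2 = 4

2P = (8, 4)


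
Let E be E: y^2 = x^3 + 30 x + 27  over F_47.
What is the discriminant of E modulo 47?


4 a^3 + 27 b^2 = 4*30^3 + 27*27^2 = 108000 + 19683 = 127683
Delta = -16 * (127683) = -2042928
Delta mod 47 = 21

Delta = 21 (mod 47)


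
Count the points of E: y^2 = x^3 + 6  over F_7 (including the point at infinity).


For each x in F_7, count y with y^2 = x^3 + 0 x + 6 mod 7:
  x = 1: RHS = 0, y in [0]  -> 1 point(s)
  x = 2: RHS = 0, y in [0]  -> 1 point(s)
  x = 4: RHS = 0, y in [0]  -> 1 point(s)
Affine points: 3. Add the point at infinity: total = 4.

#E(F_7) = 4


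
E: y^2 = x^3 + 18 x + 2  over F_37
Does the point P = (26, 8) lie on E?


Check whether y^2 = x^3 + 18 x + 2 (mod 37) for (x, y) = (26, 8).
LHS: y^2 = 8^2 mod 37 = 27
RHS: x^3 + 18 x + 2 = 26^3 + 18*26 + 2 mod 37 = 27
LHS = RHS

Yes, on the curve


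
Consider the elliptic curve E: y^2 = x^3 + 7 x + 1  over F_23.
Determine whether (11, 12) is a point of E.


Check whether y^2 = x^3 + 7 x + 1 (mod 23) for (x, y) = (11, 12).
LHS: y^2 = 12^2 mod 23 = 6
RHS: x^3 + 7 x + 1 = 11^3 + 7*11 + 1 mod 23 = 6
LHS = RHS

Yes, on the curve


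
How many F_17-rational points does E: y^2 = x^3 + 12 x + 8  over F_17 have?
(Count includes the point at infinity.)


For each x in F_17, count y with y^2 = x^3 + 12 x + 8 mod 17:
  x = 0: RHS = 8, y in [5, 12]  -> 2 point(s)
  x = 1: RHS = 4, y in [2, 15]  -> 2 point(s)
  x = 4: RHS = 1, y in [1, 16]  -> 2 point(s)
  x = 8: RHS = 4, y in [2, 15]  -> 2 point(s)
  x = 11: RHS = 9, y in [3, 14]  -> 2 point(s)
  x = 13: RHS = 15, y in [7, 10]  -> 2 point(s)
  x = 14: RHS = 13, y in [8, 9]  -> 2 point(s)
Affine points: 14. Add the point at infinity: total = 15.

#E(F_17) = 15


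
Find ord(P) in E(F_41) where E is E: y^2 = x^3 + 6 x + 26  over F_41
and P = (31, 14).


Compute successive multiples of P until we hit O:
  1P = (31, 14)
  2P = (2, 13)
  3P = (10, 15)
  4P = (4, 14)
  5P = (6, 27)
  6P = (25, 37)
  7P = (35, 15)
  8P = (34, 16)
  ... (continuing to 43P)
  43P = O

ord(P) = 43


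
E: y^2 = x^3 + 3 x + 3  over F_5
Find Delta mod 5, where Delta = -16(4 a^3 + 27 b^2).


4 a^3 + 27 b^2 = 4*3^3 + 27*3^2 = 108 + 243 = 351
Delta = -16 * (351) = -5616
Delta mod 5 = 4

Delta = 4 (mod 5)


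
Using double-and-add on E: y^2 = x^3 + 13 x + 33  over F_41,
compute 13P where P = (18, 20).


k = 13 = 1101_2 (binary, LSB first: 1011)
Double-and-add from P = (18, 20):
  bit 0 = 1: acc = O + (18, 20) = (18, 20)
  bit 1 = 0: acc unchanged = (18, 20)
  bit 2 = 1: acc = (18, 20) + (28, 39) = (31, 25)
  bit 3 = 1: acc = (31, 25) + (34, 3) = (7, 4)

13P = (7, 4)


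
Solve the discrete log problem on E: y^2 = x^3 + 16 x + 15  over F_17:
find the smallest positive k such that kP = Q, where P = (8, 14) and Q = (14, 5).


Enumerate multiples of P until we hit Q = (14, 5):
  1P = (8, 14)
  2P = (9, 15)
  3P = (1, 10)
  4P = (0, 10)
  5P = (5, 13)
  6P = (6, 15)
  7P = (16, 7)
  8P = (2, 2)
  9P = (11, 14)
  10P = (15, 3)
  11P = (10, 11)
  12P = (14, 12)
  13P = (14, 5)
Match found at i = 13.

k = 13


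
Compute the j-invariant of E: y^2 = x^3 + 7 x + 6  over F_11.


Delta = -16(4 a^3 + 27 b^2) mod 11 = 6
-1728 * (4 a)^3 = -1728 * (4*7)^3 mod 11 = 4
j = 4 * 6^(-1) mod 11 = 8

j = 8 (mod 11)


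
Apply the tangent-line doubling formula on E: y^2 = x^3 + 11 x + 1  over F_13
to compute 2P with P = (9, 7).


Doubling: s = (3 x1^2 + a) / (2 y1)
s = (3*9^2 + 11) / (2*7) mod 13 = 7
x3 = s^2 - 2 x1 mod 13 = 7^2 - 2*9 = 5
y3 = s (x1 - x3) - y1 mod 13 = 7 * (9 - 5) - 7 = 8

2P = (5, 8)


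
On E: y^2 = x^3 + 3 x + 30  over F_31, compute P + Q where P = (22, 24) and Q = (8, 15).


P != Q, so use the chord formula.
s = (y2 - y1) / (x2 - x1) = (22) / (17) mod 31 = 25
x3 = s^2 - x1 - x2 mod 31 = 25^2 - 22 - 8 = 6
y3 = s (x1 - x3) - y1 mod 31 = 25 * (22 - 6) - 24 = 4

P + Q = (6, 4)


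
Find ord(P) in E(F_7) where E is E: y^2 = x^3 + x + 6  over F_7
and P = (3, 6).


Compute successive multiples of P until we hit O:
  1P = (3, 6)
  2P = (1, 1)
  3P = (4, 2)
  4P = (2, 4)
  5P = (6, 2)
  6P = (6, 5)
  7P = (2, 3)
  8P = (4, 5)
  ... (continuing to 11P)
  11P = O

ord(P) = 11


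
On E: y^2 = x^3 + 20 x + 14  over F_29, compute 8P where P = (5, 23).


k = 8 = 1000_2 (binary, LSB first: 0001)
Double-and-add from P = (5, 23):
  bit 0 = 0: acc unchanged = O
  bit 1 = 0: acc unchanged = O
  bit 2 = 0: acc unchanged = O
  bit 3 = 1: acc = O + (5, 6) = (5, 6)

8P = (5, 6)


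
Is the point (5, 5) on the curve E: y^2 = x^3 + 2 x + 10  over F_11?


Check whether y^2 = x^3 + 2 x + 10 (mod 11) for (x, y) = (5, 5).
LHS: y^2 = 5^2 mod 11 = 3
RHS: x^3 + 2 x + 10 = 5^3 + 2*5 + 10 mod 11 = 2
LHS != RHS

No, not on the curve


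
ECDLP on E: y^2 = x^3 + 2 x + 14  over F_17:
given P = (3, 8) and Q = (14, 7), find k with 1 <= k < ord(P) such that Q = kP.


Enumerate multiples of P until we hit Q = (14, 7):
  1P = (3, 8)
  2P = (2, 14)
  3P = (14, 7)
Match found at i = 3.

k = 3


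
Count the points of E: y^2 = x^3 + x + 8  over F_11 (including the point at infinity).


For each x in F_11, count y with y^2 = x^3 + 1 x + 8 mod 11:
  x = 3: RHS = 5, y in [4, 7]  -> 2 point(s)
  x = 8: RHS = 0, y in [0]  -> 1 point(s)
  x = 9: RHS = 9, y in [3, 8]  -> 2 point(s)
Affine points: 5. Add the point at infinity: total = 6.

#E(F_11) = 6


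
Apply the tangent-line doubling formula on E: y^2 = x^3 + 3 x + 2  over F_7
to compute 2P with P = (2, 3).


Doubling: s = (3 x1^2 + a) / (2 y1)
s = (3*2^2 + 3) / (2*3) mod 7 = 6
x3 = s^2 - 2 x1 mod 7 = 6^2 - 2*2 = 4
y3 = s (x1 - x3) - y1 mod 7 = 6 * (2 - 4) - 3 = 6

2P = (4, 6)


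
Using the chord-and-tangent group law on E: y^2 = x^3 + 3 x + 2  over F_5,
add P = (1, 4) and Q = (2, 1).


P != Q, so use the chord formula.
s = (y2 - y1) / (x2 - x1) = (2) / (1) mod 5 = 2
x3 = s^2 - x1 - x2 mod 5 = 2^2 - 1 - 2 = 1
y3 = s (x1 - x3) - y1 mod 5 = 2 * (1 - 1) - 4 = 1

P + Q = (1, 1)


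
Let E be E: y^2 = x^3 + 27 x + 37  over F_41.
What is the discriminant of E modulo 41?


4 a^3 + 27 b^2 = 4*27^3 + 27*37^2 = 78732 + 36963 = 115695
Delta = -16 * (115695) = -1851120
Delta mod 41 = 30

Delta = 30 (mod 41)


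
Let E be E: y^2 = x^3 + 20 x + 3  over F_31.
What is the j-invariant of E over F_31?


Delta = -16(4 a^3 + 27 b^2) mod 31 = 14
-1728 * (4 a)^3 = -1728 * (4*20)^3 mod 31 = 1
j = 1 * 14^(-1) mod 31 = 20

j = 20 (mod 31)


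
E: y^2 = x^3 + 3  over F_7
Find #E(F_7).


For each x in F_7, count y with y^2 = x^3 + 0 x + 3 mod 7:
  x = 1: RHS = 4, y in [2, 5]  -> 2 point(s)
  x = 2: RHS = 4, y in [2, 5]  -> 2 point(s)
  x = 3: RHS = 2, y in [3, 4]  -> 2 point(s)
  x = 4: RHS = 4, y in [2, 5]  -> 2 point(s)
  x = 5: RHS = 2, y in [3, 4]  -> 2 point(s)
  x = 6: RHS = 2, y in [3, 4]  -> 2 point(s)
Affine points: 12. Add the point at infinity: total = 13.

#E(F_7) = 13


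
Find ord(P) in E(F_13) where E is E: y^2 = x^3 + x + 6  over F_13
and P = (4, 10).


Compute successive multiples of P until we hit O:
  1P = (4, 10)
  2P = (2, 4)
  3P = (3, 6)
  4P = (9, 9)
  5P = (12, 2)
  6P = (11, 10)
  7P = (11, 3)
  8P = (12, 11)
  ... (continuing to 13P)
  13P = O

ord(P) = 13


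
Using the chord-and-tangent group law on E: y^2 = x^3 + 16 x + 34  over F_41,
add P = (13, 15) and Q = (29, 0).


P != Q, so use the chord formula.
s = (y2 - y1) / (x2 - x1) = (26) / (16) mod 41 = 17
x3 = s^2 - x1 - x2 mod 41 = 17^2 - 13 - 29 = 1
y3 = s (x1 - x3) - y1 mod 41 = 17 * (13 - 1) - 15 = 25

P + Q = (1, 25)


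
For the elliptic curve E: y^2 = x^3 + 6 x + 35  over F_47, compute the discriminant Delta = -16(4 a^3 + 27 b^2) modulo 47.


4 a^3 + 27 b^2 = 4*6^3 + 27*35^2 = 864 + 33075 = 33939
Delta = -16 * (33939) = -543024
Delta mod 47 = 14

Delta = 14 (mod 47)


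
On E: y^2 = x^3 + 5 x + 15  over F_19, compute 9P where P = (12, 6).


k = 9 = 1001_2 (binary, LSB first: 1001)
Double-and-add from P = (12, 6):
  bit 0 = 1: acc = O + (12, 6) = (12, 6)
  bit 1 = 0: acc unchanged = (12, 6)
  bit 2 = 0: acc unchanged = (12, 6)
  bit 3 = 1: acc = (12, 6) + (10, 18) = (14, 6)

9P = (14, 6)


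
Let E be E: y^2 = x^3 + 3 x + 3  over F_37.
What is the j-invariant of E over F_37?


Delta = -16(4 a^3 + 27 b^2) mod 37 = 8
-1728 * (4 a)^3 = -1728 * (4*3)^3 mod 37 = 27
j = 27 * 8^(-1) mod 37 = 8

j = 8 (mod 37)


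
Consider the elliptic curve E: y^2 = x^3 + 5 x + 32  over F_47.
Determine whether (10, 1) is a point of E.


Check whether y^2 = x^3 + 5 x + 32 (mod 47) for (x, y) = (10, 1).
LHS: y^2 = 1^2 mod 47 = 1
RHS: x^3 + 5 x + 32 = 10^3 + 5*10 + 32 mod 47 = 1
LHS = RHS

Yes, on the curve


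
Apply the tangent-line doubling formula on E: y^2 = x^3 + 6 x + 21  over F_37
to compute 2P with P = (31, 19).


Doubling: s = (3 x1^2 + a) / (2 y1)
s = (3*31^2 + 6) / (2*19) mod 37 = 3
x3 = s^2 - 2 x1 mod 37 = 3^2 - 2*31 = 21
y3 = s (x1 - x3) - y1 mod 37 = 3 * (31 - 21) - 19 = 11

2P = (21, 11)


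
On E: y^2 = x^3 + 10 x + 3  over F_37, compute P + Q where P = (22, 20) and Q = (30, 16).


P != Q, so use the chord formula.
s = (y2 - y1) / (x2 - x1) = (33) / (8) mod 37 = 18
x3 = s^2 - x1 - x2 mod 37 = 18^2 - 22 - 30 = 13
y3 = s (x1 - x3) - y1 mod 37 = 18 * (22 - 13) - 20 = 31

P + Q = (13, 31)


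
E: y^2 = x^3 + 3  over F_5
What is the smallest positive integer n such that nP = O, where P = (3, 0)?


Compute successive multiples of P until we hit O:
  1P = (3, 0)
  2P = O

ord(P) = 2


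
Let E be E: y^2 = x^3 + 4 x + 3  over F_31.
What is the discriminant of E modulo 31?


4 a^3 + 27 b^2 = 4*4^3 + 27*3^2 = 256 + 243 = 499
Delta = -16 * (499) = -7984
Delta mod 31 = 14

Delta = 14 (mod 31)


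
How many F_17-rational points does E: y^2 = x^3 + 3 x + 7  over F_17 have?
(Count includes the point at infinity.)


For each x in F_17, count y with y^2 = x^3 + 3 x + 7 mod 17:
  x = 2: RHS = 4, y in [2, 15]  -> 2 point(s)
  x = 3: RHS = 9, y in [3, 14]  -> 2 point(s)
  x = 4: RHS = 15, y in [7, 10]  -> 2 point(s)
  x = 8: RHS = 16, y in [4, 13]  -> 2 point(s)
  x = 9: RHS = 15, y in [7, 10]  -> 2 point(s)
  x = 10: RHS = 0, y in [0]  -> 1 point(s)
  x = 13: RHS = 16, y in [4, 13]  -> 2 point(s)
Affine points: 13. Add the point at infinity: total = 14.

#E(F_17) = 14


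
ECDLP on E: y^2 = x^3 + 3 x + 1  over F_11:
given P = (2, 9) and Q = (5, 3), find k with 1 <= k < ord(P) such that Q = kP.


Enumerate multiples of P until we hit Q = (5, 3):
  1P = (2, 9)
  2P = (8, 8)
  3P = (5, 8)
  4P = (9, 8)
  5P = (9, 3)
  6P = (5, 3)
Match found at i = 6.

k = 6


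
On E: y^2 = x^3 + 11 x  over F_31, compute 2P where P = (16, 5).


Doubling: s = (3 x1^2 + a) / (2 y1)
s = (3*16^2 + 11) / (2*5) mod 31 = 19
x3 = s^2 - 2 x1 mod 31 = 19^2 - 2*16 = 19
y3 = s (x1 - x3) - y1 mod 31 = 19 * (16 - 19) - 5 = 0

2P = (19, 0)


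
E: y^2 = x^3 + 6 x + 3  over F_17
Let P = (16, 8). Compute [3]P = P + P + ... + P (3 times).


k = 3 = 11_2 (binary, LSB first: 11)
Double-and-add from P = (16, 8):
  bit 0 = 1: acc = O + (16, 8) = (16, 8)
  bit 1 = 1: acc = (16, 8) + (15, 0) = (16, 9)

3P = (16, 9)


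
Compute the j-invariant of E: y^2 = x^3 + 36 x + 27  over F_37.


Delta = -16(4 a^3 + 27 b^2) mod 37 = 6
-1728 * (4 a)^3 = -1728 * (4*36)^3 mod 37 = 36
j = 36 * 6^(-1) mod 37 = 6

j = 6 (mod 37)


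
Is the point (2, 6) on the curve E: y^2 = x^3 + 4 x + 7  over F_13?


Check whether y^2 = x^3 + 4 x + 7 (mod 13) for (x, y) = (2, 6).
LHS: y^2 = 6^2 mod 13 = 10
RHS: x^3 + 4 x + 7 = 2^3 + 4*2 + 7 mod 13 = 10
LHS = RHS

Yes, on the curve


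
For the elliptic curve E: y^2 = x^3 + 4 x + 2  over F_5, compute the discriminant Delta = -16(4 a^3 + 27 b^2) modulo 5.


4 a^3 + 27 b^2 = 4*4^3 + 27*2^2 = 256 + 108 = 364
Delta = -16 * (364) = -5824
Delta mod 5 = 1

Delta = 1 (mod 5)


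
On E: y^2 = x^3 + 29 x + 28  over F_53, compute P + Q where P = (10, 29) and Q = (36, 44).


P != Q, so use the chord formula.
s = (y2 - y1) / (x2 - x1) = (15) / (26) mod 53 = 23
x3 = s^2 - x1 - x2 mod 53 = 23^2 - 10 - 36 = 6
y3 = s (x1 - x3) - y1 mod 53 = 23 * (10 - 6) - 29 = 10

P + Q = (6, 10)


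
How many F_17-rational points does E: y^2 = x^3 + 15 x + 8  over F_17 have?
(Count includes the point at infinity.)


For each x in F_17, count y with y^2 = x^3 + 15 x + 8 mod 17:
  x = 0: RHS = 8, y in [5, 12]  -> 2 point(s)
  x = 4: RHS = 13, y in [8, 9]  -> 2 point(s)
  x = 5: RHS = 4, y in [2, 15]  -> 2 point(s)
  x = 6: RHS = 8, y in [5, 12]  -> 2 point(s)
  x = 10: RHS = 2, y in [6, 11]  -> 2 point(s)
  x = 11: RHS = 8, y in [5, 12]  -> 2 point(s)
  x = 14: RHS = 4, y in [2, 15]  -> 2 point(s)
  x = 15: RHS = 4, y in [2, 15]  -> 2 point(s)
  x = 16: RHS = 9, y in [3, 14]  -> 2 point(s)
Affine points: 18. Add the point at infinity: total = 19.

#E(F_17) = 19


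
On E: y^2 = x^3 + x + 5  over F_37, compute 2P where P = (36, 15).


Doubling: s = (3 x1^2 + a) / (2 y1)
s = (3*36^2 + 1) / (2*15) mod 37 = 10
x3 = s^2 - 2 x1 mod 37 = 10^2 - 2*36 = 28
y3 = s (x1 - x3) - y1 mod 37 = 10 * (36 - 28) - 15 = 28

2P = (28, 28)


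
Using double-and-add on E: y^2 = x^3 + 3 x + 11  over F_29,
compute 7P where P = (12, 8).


k = 7 = 111_2 (binary, LSB first: 111)
Double-and-add from P = (12, 8):
  bit 0 = 1: acc = O + (12, 8) = (12, 8)
  bit 1 = 1: acc = (12, 8) + (5, 21) = (19, 5)
  bit 2 = 1: acc = (19, 5) + (26, 27) = (14, 19)

7P = (14, 19)


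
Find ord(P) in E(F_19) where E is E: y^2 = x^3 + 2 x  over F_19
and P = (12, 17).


Compute successive multiples of P until we hit O:
  1P = (12, 17)
  2P = (11, 17)
  3P = (15, 2)
  4P = (17, 8)
  5P = (13, 0)
  6P = (17, 11)
  7P = (15, 17)
  8P = (11, 2)
  ... (continuing to 10P)
  10P = O

ord(P) = 10


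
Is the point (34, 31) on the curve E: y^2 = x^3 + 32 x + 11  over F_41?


Check whether y^2 = x^3 + 32 x + 11 (mod 41) for (x, y) = (34, 31).
LHS: y^2 = 31^2 mod 41 = 18
RHS: x^3 + 32 x + 11 = 34^3 + 32*34 + 11 mod 41 = 18
LHS = RHS

Yes, on the curve


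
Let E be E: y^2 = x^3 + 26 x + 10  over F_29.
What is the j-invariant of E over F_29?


Delta = -16(4 a^3 + 27 b^2) mod 29 = 27
-1728 * (4 a)^3 = -1728 * (4*26)^3 mod 29 = 28
j = 28 * 27^(-1) mod 29 = 15

j = 15 (mod 29)


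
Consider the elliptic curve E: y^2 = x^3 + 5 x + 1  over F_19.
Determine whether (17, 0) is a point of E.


Check whether y^2 = x^3 + 5 x + 1 (mod 19) for (x, y) = (17, 0).
LHS: y^2 = 0^2 mod 19 = 0
RHS: x^3 + 5 x + 1 = 17^3 + 5*17 + 1 mod 19 = 2
LHS != RHS

No, not on the curve


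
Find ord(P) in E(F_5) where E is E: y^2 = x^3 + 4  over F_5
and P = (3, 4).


Compute successive multiples of P until we hit O:
  1P = (3, 4)
  2P = (0, 3)
  3P = (1, 0)
  4P = (0, 2)
  5P = (3, 1)
  6P = O

ord(P) = 6


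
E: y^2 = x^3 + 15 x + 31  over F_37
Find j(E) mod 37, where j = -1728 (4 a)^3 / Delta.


Delta = -16(4 a^3 + 27 b^2) mod 37 = 31
-1728 * (4 a)^3 = -1728 * (4*15)^3 mod 37 = 8
j = 8 * 31^(-1) mod 37 = 11

j = 11 (mod 37)


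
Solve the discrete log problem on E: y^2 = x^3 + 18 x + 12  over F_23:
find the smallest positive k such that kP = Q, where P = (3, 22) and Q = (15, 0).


Enumerate multiples of P until we hit Q = (15, 0):
  1P = (3, 22)
  2P = (0, 14)
  3P = (22, 4)
  4P = (1, 10)
  5P = (9, 11)
  6P = (15, 0)
Match found at i = 6.

k = 6


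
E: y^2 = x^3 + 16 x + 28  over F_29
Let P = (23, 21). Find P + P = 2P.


Doubling: s = (3 x1^2 + a) / (2 y1)
s = (3*23^2 + 16) / (2*21) mod 29 = 14
x3 = s^2 - 2 x1 mod 29 = 14^2 - 2*23 = 5
y3 = s (x1 - x3) - y1 mod 29 = 14 * (23 - 5) - 21 = 28

2P = (5, 28)


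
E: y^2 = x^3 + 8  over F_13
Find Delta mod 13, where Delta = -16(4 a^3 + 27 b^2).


4 a^3 + 27 b^2 = 4*0^3 + 27*8^2 = 0 + 1728 = 1728
Delta = -16 * (1728) = -27648
Delta mod 13 = 3

Delta = 3 (mod 13)


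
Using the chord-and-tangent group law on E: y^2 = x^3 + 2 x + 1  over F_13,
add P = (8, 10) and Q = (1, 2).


P != Q, so use the chord formula.
s = (y2 - y1) / (x2 - x1) = (5) / (6) mod 13 = 3
x3 = s^2 - x1 - x2 mod 13 = 3^2 - 8 - 1 = 0
y3 = s (x1 - x3) - y1 mod 13 = 3 * (8 - 0) - 10 = 1

P + Q = (0, 1)


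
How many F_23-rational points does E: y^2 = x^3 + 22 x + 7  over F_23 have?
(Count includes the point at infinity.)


For each x in F_23, count y with y^2 = x^3 + 22 x + 7 mod 23:
  x = 2: RHS = 13, y in [6, 17]  -> 2 point(s)
  x = 3: RHS = 8, y in [10, 13]  -> 2 point(s)
  x = 5: RHS = 12, y in [9, 14]  -> 2 point(s)
  x = 10: RHS = 8, y in [10, 13]  -> 2 point(s)
  x = 11: RHS = 16, y in [4, 19]  -> 2 point(s)
  x = 13: RHS = 6, y in [11, 12]  -> 2 point(s)
  x = 14: RHS = 0, y in [0]  -> 1 point(s)
  x = 15: RHS = 9, y in [3, 20]  -> 2 point(s)
  x = 16: RHS = 16, y in [4, 19]  -> 2 point(s)
  x = 17: RHS = 4, y in [2, 21]  -> 2 point(s)
  x = 18: RHS = 2, y in [5, 18]  -> 2 point(s)
  x = 19: RHS = 16, y in [4, 19]  -> 2 point(s)
  x = 20: RHS = 6, y in [11, 12]  -> 2 point(s)
  x = 21: RHS = 1, y in [1, 22]  -> 2 point(s)
Affine points: 27. Add the point at infinity: total = 28.

#E(F_23) = 28


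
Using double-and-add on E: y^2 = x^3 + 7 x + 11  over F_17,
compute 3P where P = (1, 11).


k = 3 = 11_2 (binary, LSB first: 11)
Double-and-add from P = (1, 11):
  bit 0 = 1: acc = O + (1, 11) = (1, 11)
  bit 1 = 1: acc = (1, 11) + (2, 4) = (12, 15)

3P = (12, 15)


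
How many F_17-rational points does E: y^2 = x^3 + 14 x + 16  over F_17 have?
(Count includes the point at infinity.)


For each x in F_17, count y with y^2 = x^3 + 14 x + 16 mod 17:
  x = 0: RHS = 16, y in [4, 13]  -> 2 point(s)
  x = 2: RHS = 1, y in [1, 16]  -> 2 point(s)
  x = 3: RHS = 0, y in [0]  -> 1 point(s)
  x = 4: RHS = 0, y in [0]  -> 1 point(s)
  x = 7: RHS = 15, y in [7, 10]  -> 2 point(s)
  x = 9: RHS = 4, y in [2, 15]  -> 2 point(s)
  x = 10: RHS = 0, y in [0]  -> 1 point(s)
  x = 12: RHS = 8, y in [5, 12]  -> 2 point(s)
  x = 13: RHS = 15, y in [7, 10]  -> 2 point(s)
  x = 14: RHS = 15, y in [7, 10]  -> 2 point(s)
  x = 16: RHS = 1, y in [1, 16]  -> 2 point(s)
Affine points: 19. Add the point at infinity: total = 20.

#E(F_17) = 20


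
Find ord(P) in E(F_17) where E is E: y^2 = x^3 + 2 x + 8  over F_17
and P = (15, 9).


Compute successive multiples of P until we hit O:
  1P = (15, 9)
  2P = (13, 2)
  3P = (14, 3)
  4P = (7, 5)
  5P = (8, 3)
  6P = (10, 5)
  7P = (11, 1)
  8P = (12, 14)
  ... (continuing to 21P)
  21P = O

ord(P) = 21


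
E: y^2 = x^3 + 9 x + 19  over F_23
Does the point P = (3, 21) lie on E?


Check whether y^2 = x^3 + 9 x + 19 (mod 23) for (x, y) = (3, 21).
LHS: y^2 = 21^2 mod 23 = 4
RHS: x^3 + 9 x + 19 = 3^3 + 9*3 + 19 mod 23 = 4
LHS = RHS

Yes, on the curve


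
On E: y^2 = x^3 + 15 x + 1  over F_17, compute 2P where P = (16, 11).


Doubling: s = (3 x1^2 + a) / (2 y1)
s = (3*16^2 + 15) / (2*11) mod 17 = 7
x3 = s^2 - 2 x1 mod 17 = 7^2 - 2*16 = 0
y3 = s (x1 - x3) - y1 mod 17 = 7 * (16 - 0) - 11 = 16

2P = (0, 16)


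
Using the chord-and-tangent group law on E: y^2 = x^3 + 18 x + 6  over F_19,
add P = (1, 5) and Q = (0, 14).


P != Q, so use the chord formula.
s = (y2 - y1) / (x2 - x1) = (9) / (18) mod 19 = 10
x3 = s^2 - x1 - x2 mod 19 = 10^2 - 1 - 0 = 4
y3 = s (x1 - x3) - y1 mod 19 = 10 * (1 - 4) - 5 = 3

P + Q = (4, 3)


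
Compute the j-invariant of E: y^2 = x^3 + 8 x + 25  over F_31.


Delta = -16(4 a^3 + 27 b^2) mod 31 = 9
-1728 * (4 a)^3 = -1728 * (4*8)^3 mod 31 = 8
j = 8 * 9^(-1) mod 31 = 25

j = 25 (mod 31)


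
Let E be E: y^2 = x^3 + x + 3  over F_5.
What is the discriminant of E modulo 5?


4 a^3 + 27 b^2 = 4*1^3 + 27*3^2 = 4 + 243 = 247
Delta = -16 * (247) = -3952
Delta mod 5 = 3

Delta = 3 (mod 5)


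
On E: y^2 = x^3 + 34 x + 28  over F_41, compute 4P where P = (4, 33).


k = 4 = 100_2 (binary, LSB first: 001)
Double-and-add from P = (4, 33):
  bit 0 = 0: acc unchanged = O
  bit 1 = 0: acc unchanged = O
  bit 2 = 1: acc = O + (15, 31) = (15, 31)

4P = (15, 31)


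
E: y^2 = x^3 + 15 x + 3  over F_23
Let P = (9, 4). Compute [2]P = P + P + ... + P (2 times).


k = 2 = 10_2 (binary, LSB first: 01)
Double-and-add from P = (9, 4):
  bit 0 = 0: acc unchanged = O
  bit 1 = 1: acc = O + (0, 16) = (0, 16)

2P = (0, 16)


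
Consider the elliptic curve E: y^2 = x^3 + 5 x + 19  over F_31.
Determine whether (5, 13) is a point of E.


Check whether y^2 = x^3 + 5 x + 19 (mod 31) for (x, y) = (5, 13).
LHS: y^2 = 13^2 mod 31 = 14
RHS: x^3 + 5 x + 19 = 5^3 + 5*5 + 19 mod 31 = 14
LHS = RHS

Yes, on the curve


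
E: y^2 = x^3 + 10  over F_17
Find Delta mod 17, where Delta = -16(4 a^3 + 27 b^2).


4 a^3 + 27 b^2 = 4*0^3 + 27*10^2 = 0 + 2700 = 2700
Delta = -16 * (2700) = -43200
Delta mod 17 = 14

Delta = 14 (mod 17)


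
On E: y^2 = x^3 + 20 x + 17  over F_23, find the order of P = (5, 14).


Compute successive multiples of P until we hit O:
  1P = (5, 14)
  2P = (6, 13)
  3P = (13, 17)
  4P = (17, 16)
  5P = (17, 7)
  6P = (13, 6)
  7P = (6, 10)
  8P = (5, 9)
  ... (continuing to 9P)
  9P = O

ord(P) = 9


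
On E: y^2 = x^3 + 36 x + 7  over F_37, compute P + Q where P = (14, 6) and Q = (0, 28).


P != Q, so use the chord formula.
s = (y2 - y1) / (x2 - x1) = (22) / (23) mod 37 = 9
x3 = s^2 - x1 - x2 mod 37 = 9^2 - 14 - 0 = 30
y3 = s (x1 - x3) - y1 mod 37 = 9 * (14 - 30) - 6 = 35

P + Q = (30, 35)


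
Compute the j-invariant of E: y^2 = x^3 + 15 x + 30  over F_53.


Delta = -16(4 a^3 + 27 b^2) mod 53 = 36
-1728 * (4 a)^3 = -1728 * (4*15)^3 mod 53 = 48
j = 48 * 36^(-1) mod 53 = 19

j = 19 (mod 53)


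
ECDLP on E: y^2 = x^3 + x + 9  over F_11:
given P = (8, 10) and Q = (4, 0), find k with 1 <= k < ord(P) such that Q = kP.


Enumerate multiples of P until we hit Q = (4, 0):
  1P = (8, 10)
  2P = (4, 0)
Match found at i = 2.

k = 2


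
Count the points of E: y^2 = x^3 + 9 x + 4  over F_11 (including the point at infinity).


For each x in F_11, count y with y^2 = x^3 + 9 x + 4 mod 11:
  x = 0: RHS = 4, y in [2, 9]  -> 2 point(s)
  x = 1: RHS = 3, y in [5, 6]  -> 2 point(s)
  x = 3: RHS = 3, y in [5, 6]  -> 2 point(s)
  x = 4: RHS = 5, y in [4, 7]  -> 2 point(s)
  x = 5: RHS = 9, y in [3, 8]  -> 2 point(s)
  x = 7: RHS = 3, y in [5, 6]  -> 2 point(s)
  x = 8: RHS = 5, y in [4, 7]  -> 2 point(s)
  x = 9: RHS = 0, y in [0]  -> 1 point(s)
  x = 10: RHS = 5, y in [4, 7]  -> 2 point(s)
Affine points: 17. Add the point at infinity: total = 18.

#E(F_11) = 18


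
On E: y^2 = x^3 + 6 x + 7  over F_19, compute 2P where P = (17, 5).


Doubling: s = (3 x1^2 + a) / (2 y1)
s = (3*17^2 + 6) / (2*5) mod 19 = 17
x3 = s^2 - 2 x1 mod 19 = 17^2 - 2*17 = 8
y3 = s (x1 - x3) - y1 mod 19 = 17 * (17 - 8) - 5 = 15

2P = (8, 15)


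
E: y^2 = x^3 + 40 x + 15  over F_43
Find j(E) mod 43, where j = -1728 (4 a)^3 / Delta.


Delta = -16(4 a^3 + 27 b^2) mod 43 = 31
-1728 * (4 a)^3 = -1728 * (4*40)^3 mod 43 = 21
j = 21 * 31^(-1) mod 43 = 9

j = 9 (mod 43)


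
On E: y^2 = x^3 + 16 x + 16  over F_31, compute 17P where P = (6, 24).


k = 17 = 10001_2 (binary, LSB first: 10001)
Double-and-add from P = (6, 24):
  bit 0 = 1: acc = O + (6, 24) = (6, 24)
  bit 1 = 0: acc unchanged = (6, 24)
  bit 2 = 0: acc unchanged = (6, 24)
  bit 3 = 0: acc unchanged = (6, 24)
  bit 4 = 1: acc = (6, 24) + (26, 20) = (4, 19)

17P = (4, 19)


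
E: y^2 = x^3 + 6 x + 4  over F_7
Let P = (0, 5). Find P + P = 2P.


Doubling: s = (3 x1^2 + a) / (2 y1)
s = (3*0^2 + 6) / (2*5) mod 7 = 2
x3 = s^2 - 2 x1 mod 7 = 2^2 - 2*0 = 4
y3 = s (x1 - x3) - y1 mod 7 = 2 * (0 - 4) - 5 = 1

2P = (4, 1)


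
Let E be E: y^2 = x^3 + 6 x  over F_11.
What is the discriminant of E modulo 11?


4 a^3 + 27 b^2 = 4*6^3 + 27*0^2 = 864 + 0 = 864
Delta = -16 * (864) = -13824
Delta mod 11 = 3

Delta = 3 (mod 11)


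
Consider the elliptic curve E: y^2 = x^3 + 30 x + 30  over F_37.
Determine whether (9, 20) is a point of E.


Check whether y^2 = x^3 + 30 x + 30 (mod 37) for (x, y) = (9, 20).
LHS: y^2 = 20^2 mod 37 = 30
RHS: x^3 + 30 x + 30 = 9^3 + 30*9 + 30 mod 37 = 30
LHS = RHS

Yes, on the curve


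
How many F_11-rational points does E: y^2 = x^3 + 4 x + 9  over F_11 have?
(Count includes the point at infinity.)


For each x in F_11, count y with y^2 = x^3 + 4 x + 9 mod 11:
  x = 0: RHS = 9, y in [3, 8]  -> 2 point(s)
  x = 1: RHS = 3, y in [5, 6]  -> 2 point(s)
  x = 2: RHS = 3, y in [5, 6]  -> 2 point(s)
  x = 3: RHS = 4, y in [2, 9]  -> 2 point(s)
  x = 4: RHS = 1, y in [1, 10]  -> 2 point(s)
  x = 5: RHS = 0, y in [0]  -> 1 point(s)
  x = 8: RHS = 3, y in [5, 6]  -> 2 point(s)
  x = 9: RHS = 4, y in [2, 9]  -> 2 point(s)
  x = 10: RHS = 4, y in [2, 9]  -> 2 point(s)
Affine points: 17. Add the point at infinity: total = 18.

#E(F_11) = 18
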